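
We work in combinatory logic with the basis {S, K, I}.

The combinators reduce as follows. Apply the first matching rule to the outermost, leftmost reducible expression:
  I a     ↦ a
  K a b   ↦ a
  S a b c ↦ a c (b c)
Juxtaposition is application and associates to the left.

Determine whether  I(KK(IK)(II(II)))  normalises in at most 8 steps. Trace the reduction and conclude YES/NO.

Answer: YES — reaches normal form KI in 5 ≤ 8 steps

Working:
  start: I(KK(IK)(II(II)))
  →1  KK(IK)(II(II))
  →2  K(II(II))
  →3  K(I(II))
  →4  K(II)
  →5  KI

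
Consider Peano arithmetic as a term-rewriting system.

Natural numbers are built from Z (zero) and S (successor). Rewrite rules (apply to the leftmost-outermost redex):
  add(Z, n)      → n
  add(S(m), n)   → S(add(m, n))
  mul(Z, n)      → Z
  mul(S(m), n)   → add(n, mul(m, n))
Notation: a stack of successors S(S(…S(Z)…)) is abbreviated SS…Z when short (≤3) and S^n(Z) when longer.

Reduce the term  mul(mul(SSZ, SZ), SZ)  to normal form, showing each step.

Answer: normal form = SSZ  (in 14 steps)

Derivation:
  start: mul(mul(SSZ, SZ), SZ)
  [1] mul(add(SZ, mul(SZ, SZ)), SZ)
  [2] mul(S(add(Z, mul(SZ, SZ))), SZ)
  [3] add(SZ, mul(add(Z, mul(SZ, SZ)), SZ))
  [4] S(add(Z, mul(add(Z, mul(SZ, SZ)), SZ)))
  [5] S(mul(add(Z, mul(SZ, SZ)), SZ))
  [6] S(mul(mul(SZ, SZ), SZ))
  [7] S(mul(add(SZ, mul(Z, SZ)), SZ))
  [8] S(mul(S(add(Z, mul(Z, SZ))), SZ))
  [9] S(add(SZ, mul(add(Z, mul(Z, SZ)), SZ)))
  [10] S(S(add(Z, mul(add(Z, mul(Z, SZ)), SZ))))
  [11] S(S(mul(add(Z, mul(Z, SZ)), SZ)))
  [12] S(S(mul(mul(Z, SZ), SZ)))
  [13] S(S(mul(Z, SZ)))
  [14] SSZ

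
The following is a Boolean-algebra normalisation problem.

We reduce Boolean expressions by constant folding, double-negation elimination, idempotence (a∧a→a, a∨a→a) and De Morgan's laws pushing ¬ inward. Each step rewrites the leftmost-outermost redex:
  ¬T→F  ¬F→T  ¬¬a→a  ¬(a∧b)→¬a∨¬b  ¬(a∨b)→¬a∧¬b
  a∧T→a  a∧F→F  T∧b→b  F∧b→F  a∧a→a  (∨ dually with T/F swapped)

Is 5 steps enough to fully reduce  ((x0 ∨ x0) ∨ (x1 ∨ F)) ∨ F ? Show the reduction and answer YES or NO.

Answer: YES — reaches normal form x0 ∨ x1 in 3 ≤ 5 steps

Derivation:
  start: ((x0 ∨ x0) ∨ (x1 ∨ F)) ∨ F
  step 1: (x0 ∨ x0) ∨ (x1 ∨ F)
  step 2: x0 ∨ (x1 ∨ F)
  step 3: x0 ∨ x1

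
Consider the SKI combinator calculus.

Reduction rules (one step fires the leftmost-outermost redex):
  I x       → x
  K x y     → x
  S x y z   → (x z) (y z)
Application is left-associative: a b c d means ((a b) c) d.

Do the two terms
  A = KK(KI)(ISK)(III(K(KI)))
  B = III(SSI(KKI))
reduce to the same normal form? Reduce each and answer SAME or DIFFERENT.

Answer: DIFFERENT — A ⇓ SK, B ⇓ SKK

Derivation:
Term A:
  start: KK(KI)(ISK)(III(K(KI)))
  →1  K(ISK)(III(K(KI)))
  →2  ISK
  →3  SK

Term B:
  start: III(SSI(KKI))
  →1  II(SSI(KKI))
  →2  I(SSI(KKI))
  →3  SSI(KKI)
  →4  S(KKI)(I(KKI))
  →5  SK(I(KKI))
  →6  SK(KKI)
  →7  SKK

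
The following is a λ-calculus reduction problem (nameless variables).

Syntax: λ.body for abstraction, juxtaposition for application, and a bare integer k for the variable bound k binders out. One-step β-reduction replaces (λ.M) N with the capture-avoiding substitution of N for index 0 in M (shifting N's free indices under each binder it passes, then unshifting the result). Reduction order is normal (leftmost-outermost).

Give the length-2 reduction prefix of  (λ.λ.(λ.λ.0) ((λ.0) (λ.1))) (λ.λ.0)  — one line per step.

  start: (λ.λ.(λ.λ.0) ((λ.0) (λ.1))) (λ.λ.0)
  →1  λ.(λ.λ.0) ((λ.0) (λ.1))
  →2  λ.λ.0

Answer: after 2 steps: λ.λ.0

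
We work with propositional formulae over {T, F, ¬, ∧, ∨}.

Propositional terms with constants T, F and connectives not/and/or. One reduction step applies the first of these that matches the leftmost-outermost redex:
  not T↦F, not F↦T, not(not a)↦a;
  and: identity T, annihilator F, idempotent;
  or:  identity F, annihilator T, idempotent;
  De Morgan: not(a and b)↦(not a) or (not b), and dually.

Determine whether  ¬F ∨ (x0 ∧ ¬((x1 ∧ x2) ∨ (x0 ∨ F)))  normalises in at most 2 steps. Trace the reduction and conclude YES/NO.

Answer: YES — reaches normal form T in 2 ≤ 2 steps

Derivation:
  start: ¬F ∨ (x0 ∧ ¬((x1 ∧ x2) ∨ (x0 ∨ F)))
  step 1: T ∨ (x0 ∧ ¬((x1 ∧ x2) ∨ (x0 ∨ F)))
  step 2: T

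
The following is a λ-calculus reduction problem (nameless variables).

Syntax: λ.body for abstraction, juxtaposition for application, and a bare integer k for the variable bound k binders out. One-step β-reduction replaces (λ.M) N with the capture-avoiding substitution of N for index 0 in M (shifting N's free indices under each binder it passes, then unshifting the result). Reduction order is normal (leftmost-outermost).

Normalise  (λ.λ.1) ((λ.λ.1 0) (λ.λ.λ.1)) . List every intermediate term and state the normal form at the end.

Answer: normal form = λ.λ.λ.λ.1  (in 3 steps)

Working:
  start: (λ.λ.1) ((λ.λ.1 0) (λ.λ.λ.1))
  step 1: λ.(λ.λ.1 0) (λ.λ.λ.1)
  step 2: λ.λ.(λ.λ.λ.1) 0
  step 3: λ.λ.λ.λ.1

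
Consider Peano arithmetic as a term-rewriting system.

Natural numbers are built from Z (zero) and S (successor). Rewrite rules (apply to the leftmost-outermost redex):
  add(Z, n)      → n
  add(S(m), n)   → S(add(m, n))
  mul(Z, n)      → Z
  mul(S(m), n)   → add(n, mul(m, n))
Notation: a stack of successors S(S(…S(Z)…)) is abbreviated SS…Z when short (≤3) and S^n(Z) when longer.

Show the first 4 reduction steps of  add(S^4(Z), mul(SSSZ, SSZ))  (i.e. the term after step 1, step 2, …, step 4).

  start: add(S^4(Z), mul(SSSZ, SSZ))
  →1  S(add(SSSZ, mul(SSSZ, SSZ)))
  →2  S(S(add(SSZ, mul(SSSZ, SSZ))))
  →3  S(S(S(add(SZ, mul(SSSZ, SSZ)))))
  →4  S(S(S(S(add(Z, mul(SSSZ, SSZ))))))

Answer: after 4 steps: S(S(S(S(add(Z, mul(SSSZ, SSZ))))))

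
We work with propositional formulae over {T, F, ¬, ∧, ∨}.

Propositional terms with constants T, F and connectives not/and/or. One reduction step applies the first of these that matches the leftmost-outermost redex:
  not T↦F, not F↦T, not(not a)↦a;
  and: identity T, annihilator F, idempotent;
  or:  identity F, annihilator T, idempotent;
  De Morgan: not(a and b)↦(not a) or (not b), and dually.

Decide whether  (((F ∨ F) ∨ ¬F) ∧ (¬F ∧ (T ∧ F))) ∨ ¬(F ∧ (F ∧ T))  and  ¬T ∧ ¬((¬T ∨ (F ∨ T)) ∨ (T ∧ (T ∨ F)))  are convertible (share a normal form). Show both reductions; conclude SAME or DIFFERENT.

Term A:
  start: (((F ∨ F) ∨ ¬F) ∧ (¬F ∧ (T ∧ F))) ∨ ¬(F ∧ (F ∧ T))
  [1] ((F ∨ ¬F) ∧ (¬F ∧ (T ∧ F))) ∨ ¬(F ∧ (F ∧ T))
  [2] (¬F ∧ (¬F ∧ (T ∧ F))) ∨ ¬(F ∧ (F ∧ T))
  [3] (T ∧ (¬F ∧ (T ∧ F))) ∨ ¬(F ∧ (F ∧ T))
  [4] (¬F ∧ (T ∧ F)) ∨ ¬(F ∧ (F ∧ T))
  [5] (T ∧ (T ∧ F)) ∨ ¬(F ∧ (F ∧ T))
  [6] (T ∧ F) ∨ ¬(F ∧ (F ∧ T))
  [7] F ∨ ¬(F ∧ (F ∧ T))
  [8] ¬(F ∧ (F ∧ T))
  [9] ¬F ∨ ¬(F ∧ T)
  [10] T ∨ ¬(F ∧ T)
  [11] T

Term B:
  start: ¬T ∧ ¬((¬T ∨ (F ∨ T)) ∨ (T ∧ (T ∨ F)))
  [1] F ∧ ¬((¬T ∨ (F ∨ T)) ∨ (T ∧ (T ∨ F)))
  [2] F

Answer: DIFFERENT — A ⇓ T, B ⇓ F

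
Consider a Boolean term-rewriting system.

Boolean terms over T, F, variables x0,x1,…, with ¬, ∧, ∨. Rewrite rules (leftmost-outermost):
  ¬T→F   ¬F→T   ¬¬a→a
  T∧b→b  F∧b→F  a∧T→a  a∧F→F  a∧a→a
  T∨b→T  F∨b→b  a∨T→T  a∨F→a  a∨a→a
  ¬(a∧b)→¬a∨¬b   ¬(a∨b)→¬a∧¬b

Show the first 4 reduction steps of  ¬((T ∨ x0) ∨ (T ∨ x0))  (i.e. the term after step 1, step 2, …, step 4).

Answer: after 4 steps: F ∧ ¬x0

Derivation:
  start: ¬((T ∨ x0) ∨ (T ∨ x0))
  [1] ¬(T ∨ x0) ∧ ¬(T ∨ x0)
  [2] ¬(T ∨ x0)
  [3] ¬T ∧ ¬x0
  [4] F ∧ ¬x0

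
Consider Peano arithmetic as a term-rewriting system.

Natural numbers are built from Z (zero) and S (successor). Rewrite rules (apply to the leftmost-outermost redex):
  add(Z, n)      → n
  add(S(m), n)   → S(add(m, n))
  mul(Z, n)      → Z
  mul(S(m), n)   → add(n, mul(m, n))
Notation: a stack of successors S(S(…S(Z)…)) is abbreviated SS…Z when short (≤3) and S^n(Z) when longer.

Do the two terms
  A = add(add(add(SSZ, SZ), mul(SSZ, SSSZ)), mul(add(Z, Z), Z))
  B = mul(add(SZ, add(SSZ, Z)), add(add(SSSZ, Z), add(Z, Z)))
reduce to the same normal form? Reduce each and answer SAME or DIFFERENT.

Answer: SAME — A ⇓ S^9(Z), B ⇓ S^9(Z)

Reduction:
Term A:
  start: add(add(add(SSZ, SZ), mul(SSZ, SSSZ)), mul(add(Z, Z), Z))
  [1] add(add(S(add(SZ, SZ)), mul(SSZ, SSSZ)), mul(add(Z, Z), Z))
  [2] add(S(add(add(SZ, SZ), mul(SSZ, SSSZ))), mul(add(Z, Z), Z))
  [3] S(add(add(add(SZ, SZ), mul(SSZ, SSSZ)), mul(add(Z, Z), Z)))
  [4] S(add(add(S(add(Z, SZ)), mul(SSZ, SSSZ)), mul(add(Z, Z), Z)))
  [5] S(add(S(add(add(Z, SZ), mul(SSZ, SSSZ))), mul(add(Z, Z), Z)))
  [6] S(S(add(add(add(Z, SZ), mul(SSZ, SSSZ)), mul(add(Z, Z), Z))))
  [7] S(S(add(add(SZ, mul(SSZ, SSSZ)), mul(add(Z, Z), Z))))
  [8] S(S(add(S(add(Z, mul(SSZ, SSSZ))), mul(add(Z, Z), Z))))
  [9] S(S(S(add(add(Z, mul(SSZ, SSSZ)), mul(add(Z, Z), Z)))))
  [10] S(S(S(add(mul(SSZ, SSSZ), mul(add(Z, Z), Z)))))
  [11] S(S(S(add(add(SSSZ, mul(SZ, SSSZ)), mul(add(Z, Z), Z)))))
  [12] S(S(S(add(S(add(SSZ, mul(SZ, SSSZ))), mul(add(Z, Z), Z)))))
  [13] S(S(S(S(add(add(SSZ, mul(SZ, SSSZ)), mul(add(Z, Z), Z))))))
  [14] S(S(S(S(add(S(add(SZ, mul(SZ, SSSZ))), mul(add(Z, Z), Z))))))
  [15] S(S(S(S(S(add(add(SZ, mul(SZ, SSSZ)), mul(add(Z, Z), Z)))))))
  [16] S(S(S(S(S(add(S(add(Z, mul(SZ, SSSZ))), mul(add(Z, Z), Z)))))))
  [17] S(S(S(S(S(S(add(add(Z, mul(SZ, SSSZ)), mul(add(Z, Z), Z))))))))
  [18] S(S(S(S(S(S(add(mul(SZ, SSSZ), mul(add(Z, Z), Z))))))))
  [19] S(S(S(S(S(S(add(add(SSSZ, mul(Z, SSSZ)), mul(add(Z, Z), Z))))))))
  [20] S(S(S(S(S(S(add(S(add(SSZ, mul(Z, SSSZ))), mul(add(Z, Z), Z))))))))
  [21] S(S(S(S(S(S(S(add(add(SSZ, mul(Z, SSSZ)), mul(add(Z, Z), Z)))))))))
  [22] S(S(S(S(S(S(S(add(S(add(SZ, mul(Z, SSSZ))), mul(add(Z, Z), Z)))))))))
  [23] S(S(S(S(S(S(S(S(add(add(SZ, mul(Z, SSSZ)), mul(add(Z, Z), Z))))))))))
  [24] S(S(S(S(S(S(S(S(add(S(add(Z, mul(Z, SSSZ))), mul(add(Z, Z), Z))))))))))
  [25] S(S(S(S(S(S(S(S(S(add(add(Z, mul(Z, SSSZ)), mul(add(Z, Z), Z)))))))))))
  [26] S(S(S(S(S(S(S(S(S(add(mul(Z, SSSZ), mul(add(Z, Z), Z)))))))))))
  [27] S(S(S(S(S(S(S(S(S(add(Z, mul(add(Z, Z), Z)))))))))))
  [28] S(S(S(S(S(S(S(S(S(mul(add(Z, Z), Z))))))))))
  [29] S(S(S(S(S(S(S(S(S(mul(Z, Z))))))))))
  [30] S^9(Z)

Term B:
  start: mul(add(SZ, add(SSZ, Z)), add(add(SSSZ, Z), add(Z, Z)))
  [1] mul(S(add(Z, add(SSZ, Z))), add(add(SSSZ, Z), add(Z, Z)))
  [2] add(add(add(SSSZ, Z), add(Z, Z)), mul(add(Z, add(SSZ, Z)), add(add(SSSZ, Z), add(Z, Z))))
  [3] add(add(S(add(SSZ, Z)), add(Z, Z)), mul(add(Z, add(SSZ, Z)), add(add(SSSZ, Z), add(Z, Z))))
  [4] add(S(add(add(SSZ, Z), add(Z, Z))), mul(add(Z, add(SSZ, Z)), add(add(SSSZ, Z), add(Z, Z))))
  [5] S(add(add(add(SSZ, Z), add(Z, Z)), mul(add(Z, add(SSZ, Z)), add(add(SSSZ, Z), add(Z, Z)))))
  [6] S(add(add(S(add(SZ, Z)), add(Z, Z)), mul(add(Z, add(SSZ, Z)), add(add(SSSZ, Z), add(Z, Z)))))
  [7] S(add(S(add(add(SZ, Z), add(Z, Z))), mul(add(Z, add(SSZ, Z)), add(add(SSSZ, Z), add(Z, Z)))))
  [8] S(S(add(add(add(SZ, Z), add(Z, Z)), mul(add(Z, add(SSZ, Z)), add(add(SSSZ, Z), add(Z, Z))))))
  [9] S(S(add(add(S(add(Z, Z)), add(Z, Z)), mul(add(Z, add(SSZ, Z)), add(add(SSSZ, Z), add(Z, Z))))))
  [10] S(S(add(S(add(add(Z, Z), add(Z, Z))), mul(add(Z, add(SSZ, Z)), add(add(SSSZ, Z), add(Z, Z))))))
  [11] S(S(S(add(add(add(Z, Z), add(Z, Z)), mul(add(Z, add(SSZ, Z)), add(add(SSSZ, Z), add(Z, Z)))))))
  [12] S(S(S(add(add(Z, add(Z, Z)), mul(add(Z, add(SSZ, Z)), add(add(SSSZ, Z), add(Z, Z)))))))
  [13] S(S(S(add(add(Z, Z), mul(add(Z, add(SSZ, Z)), add(add(SSSZ, Z), add(Z, Z)))))))
  [14] S(S(S(add(Z, mul(add(Z, add(SSZ, Z)), add(add(SSSZ, Z), add(Z, Z)))))))
  [15] S(S(S(mul(add(Z, add(SSZ, Z)), add(add(SSSZ, Z), add(Z, Z))))))
  [16] S(S(S(mul(add(SSZ, Z), add(add(SSSZ, Z), add(Z, Z))))))
  [17] S(S(S(mul(S(add(SZ, Z)), add(add(SSSZ, Z), add(Z, Z))))))
  [18] S(S(S(add(add(add(SSSZ, Z), add(Z, Z)), mul(add(SZ, Z), add(add(SSSZ, Z), add(Z, Z)))))))
  [19] S(S(S(add(add(S(add(SSZ, Z)), add(Z, Z)), mul(add(SZ, Z), add(add(SSSZ, Z), add(Z, Z)))))))
  [20] S(S(S(add(S(add(add(SSZ, Z), add(Z, Z))), mul(add(SZ, Z), add(add(SSSZ, Z), add(Z, Z)))))))
  [21] S(S(S(S(add(add(add(SSZ, Z), add(Z, Z)), mul(add(SZ, Z), add(add(SSSZ, Z), add(Z, Z))))))))
  [22] S(S(S(S(add(add(S(add(SZ, Z)), add(Z, Z)), mul(add(SZ, Z), add(add(SSSZ, Z), add(Z, Z))))))))
  [23] S(S(S(S(add(S(add(add(SZ, Z), add(Z, Z))), mul(add(SZ, Z), add(add(SSSZ, Z), add(Z, Z))))))))
  [24] S(S(S(S(S(add(add(add(SZ, Z), add(Z, Z)), mul(add(SZ, Z), add(add(SSSZ, Z), add(Z, Z)))))))))
  [25] S(S(S(S(S(add(add(S(add(Z, Z)), add(Z, Z)), mul(add(SZ, Z), add(add(SSSZ, Z), add(Z, Z)))))))))
  [26] S(S(S(S(S(add(S(add(add(Z, Z), add(Z, Z))), mul(add(SZ, Z), add(add(SSSZ, Z), add(Z, Z)))))))))
  [27] S(S(S(S(S(S(add(add(add(Z, Z), add(Z, Z)), mul(add(SZ, Z), add(add(SSSZ, Z), add(Z, Z))))))))))
  [28] S(S(S(S(S(S(add(add(Z, add(Z, Z)), mul(add(SZ, Z), add(add(SSSZ, Z), add(Z, Z))))))))))
  [29] S(S(S(S(S(S(add(add(Z, Z), mul(add(SZ, Z), add(add(SSSZ, Z), add(Z, Z))))))))))
  [30] S(S(S(S(S(S(add(Z, mul(add(SZ, Z), add(add(SSSZ, Z), add(Z, Z))))))))))
  [31] S(S(S(S(S(S(mul(add(SZ, Z), add(add(SSSZ, Z), add(Z, Z)))))))))
  [32] S(S(S(S(S(S(mul(S(add(Z, Z)), add(add(SSSZ, Z), add(Z, Z)))))))))
  [33] S(S(S(S(S(S(add(add(add(SSSZ, Z), add(Z, Z)), mul(add(Z, Z), add(add(SSSZ, Z), add(Z, Z))))))))))
  [34] S(S(S(S(S(S(add(add(S(add(SSZ, Z)), add(Z, Z)), mul(add(Z, Z), add(add(SSSZ, Z), add(Z, Z))))))))))
  [35] S(S(S(S(S(S(add(S(add(add(SSZ, Z), add(Z, Z))), mul(add(Z, Z), add(add(SSSZ, Z), add(Z, Z))))))))))
  [36] S(S(S(S(S(S(S(add(add(add(SSZ, Z), add(Z, Z)), mul(add(Z, Z), add(add(SSSZ, Z), add(Z, Z)))))))))))
  [37] S(S(S(S(S(S(S(add(add(S(add(SZ, Z)), add(Z, Z)), mul(add(Z, Z), add(add(SSSZ, Z), add(Z, Z)))))))))))
  [38] S(S(S(S(S(S(S(add(S(add(add(SZ, Z), add(Z, Z))), mul(add(Z, Z), add(add(SSSZ, Z), add(Z, Z)))))))))))
  [39] S(S(S(S(S(S(S(S(add(add(add(SZ, Z), add(Z, Z)), mul(add(Z, Z), add(add(SSSZ, Z), add(Z, Z))))))))))))
  [40] S(S(S(S(S(S(S(S(add(add(S(add(Z, Z)), add(Z, Z)), mul(add(Z, Z), add(add(SSSZ, Z), add(Z, Z))))))))))))
  [41] S(S(S(S(S(S(S(S(add(S(add(add(Z, Z), add(Z, Z))), mul(add(Z, Z), add(add(SSSZ, Z), add(Z, Z))))))))))))
  [42] S(S(S(S(S(S(S(S(S(add(add(add(Z, Z), add(Z, Z)), mul(add(Z, Z), add(add(SSSZ, Z), add(Z, Z)))))))))))))
  [43] S(S(S(S(S(S(S(S(S(add(add(Z, add(Z, Z)), mul(add(Z, Z), add(add(SSSZ, Z), add(Z, Z)))))))))))))
  [44] S(S(S(S(S(S(S(S(S(add(add(Z, Z), mul(add(Z, Z), add(add(SSSZ, Z), add(Z, Z)))))))))))))
  [45] S(S(S(S(S(S(S(S(S(add(Z, mul(add(Z, Z), add(add(SSSZ, Z), add(Z, Z)))))))))))))
  [46] S(S(S(S(S(S(S(S(S(mul(add(Z, Z), add(add(SSSZ, Z), add(Z, Z))))))))))))
  [47] S(S(S(S(S(S(S(S(S(mul(Z, add(add(SSSZ, Z), add(Z, Z))))))))))))
  [48] S^9(Z)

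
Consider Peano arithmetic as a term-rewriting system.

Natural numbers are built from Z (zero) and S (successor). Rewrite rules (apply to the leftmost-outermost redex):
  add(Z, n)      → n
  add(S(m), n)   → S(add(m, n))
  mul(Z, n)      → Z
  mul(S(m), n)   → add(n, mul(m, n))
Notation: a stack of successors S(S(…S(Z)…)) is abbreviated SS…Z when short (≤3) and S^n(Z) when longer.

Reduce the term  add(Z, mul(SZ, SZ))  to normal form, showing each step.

  start: add(Z, mul(SZ, SZ))
  →1  mul(SZ, SZ)
  →2  add(SZ, mul(Z, SZ))
  →3  S(add(Z, mul(Z, SZ)))
  →4  S(mul(Z, SZ))
  →5  SZ

Answer: normal form = SZ  (in 5 steps)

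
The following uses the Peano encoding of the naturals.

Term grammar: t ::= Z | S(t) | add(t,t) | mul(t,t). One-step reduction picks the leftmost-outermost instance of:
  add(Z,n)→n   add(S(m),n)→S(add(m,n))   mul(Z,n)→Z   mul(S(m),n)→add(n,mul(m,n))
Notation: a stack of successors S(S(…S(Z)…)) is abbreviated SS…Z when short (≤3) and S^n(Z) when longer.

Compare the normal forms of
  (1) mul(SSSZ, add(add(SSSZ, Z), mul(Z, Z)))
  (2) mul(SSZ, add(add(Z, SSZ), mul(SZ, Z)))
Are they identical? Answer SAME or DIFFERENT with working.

Answer: DIFFERENT — A ⇓ S^9(Z), B ⇓ S^4(Z)

Reduction:
Term A:
  start: mul(SSSZ, add(add(SSSZ, Z), mul(Z, Z)))
  step 1: add(add(add(SSSZ, Z), mul(Z, Z)), mul(SSZ, add(add(SSSZ, Z), mul(Z, Z))))
  step 2: add(add(S(add(SSZ, Z)), mul(Z, Z)), mul(SSZ, add(add(SSSZ, Z), mul(Z, Z))))
  step 3: add(S(add(add(SSZ, Z), mul(Z, Z))), mul(SSZ, add(add(SSSZ, Z), mul(Z, Z))))
  step 4: S(add(add(add(SSZ, Z), mul(Z, Z)), mul(SSZ, add(add(SSSZ, Z), mul(Z, Z)))))
  step 5: S(add(add(S(add(SZ, Z)), mul(Z, Z)), mul(SSZ, add(add(SSSZ, Z), mul(Z, Z)))))
  step 6: S(add(S(add(add(SZ, Z), mul(Z, Z))), mul(SSZ, add(add(SSSZ, Z), mul(Z, Z)))))
  step 7: S(S(add(add(add(SZ, Z), mul(Z, Z)), mul(SSZ, add(add(SSSZ, Z), mul(Z, Z))))))
  step 8: S(S(add(add(S(add(Z, Z)), mul(Z, Z)), mul(SSZ, add(add(SSSZ, Z), mul(Z, Z))))))
  step 9: S(S(add(S(add(add(Z, Z), mul(Z, Z))), mul(SSZ, add(add(SSSZ, Z), mul(Z, Z))))))
  step 10: S(S(S(add(add(add(Z, Z), mul(Z, Z)), mul(SSZ, add(add(SSSZ, Z), mul(Z, Z)))))))
  step 11: S(S(S(add(add(Z, mul(Z, Z)), mul(SSZ, add(add(SSSZ, Z), mul(Z, Z)))))))
  step 12: S(S(S(add(mul(Z, Z), mul(SSZ, add(add(SSSZ, Z), mul(Z, Z)))))))
  step 13: S(S(S(add(Z, mul(SSZ, add(add(SSSZ, Z), mul(Z, Z)))))))
  step 14: S(S(S(mul(SSZ, add(add(SSSZ, Z), mul(Z, Z))))))
  step 15: S(S(S(add(add(add(SSSZ, Z), mul(Z, Z)), mul(SZ, add(add(SSSZ, Z), mul(Z, Z)))))))
  step 16: S(S(S(add(add(S(add(SSZ, Z)), mul(Z, Z)), mul(SZ, add(add(SSSZ, Z), mul(Z, Z)))))))
  step 17: S(S(S(add(S(add(add(SSZ, Z), mul(Z, Z))), mul(SZ, add(add(SSSZ, Z), mul(Z, Z)))))))
  step 18: S(S(S(S(add(add(add(SSZ, Z), mul(Z, Z)), mul(SZ, add(add(SSSZ, Z), mul(Z, Z))))))))
  step 19: S(S(S(S(add(add(S(add(SZ, Z)), mul(Z, Z)), mul(SZ, add(add(SSSZ, Z), mul(Z, Z))))))))
  step 20: S(S(S(S(add(S(add(add(SZ, Z), mul(Z, Z))), mul(SZ, add(add(SSSZ, Z), mul(Z, Z))))))))
  step 21: S(S(S(S(S(add(add(add(SZ, Z), mul(Z, Z)), mul(SZ, add(add(SSSZ, Z), mul(Z, Z)))))))))
  step 22: S(S(S(S(S(add(add(S(add(Z, Z)), mul(Z, Z)), mul(SZ, add(add(SSSZ, Z), mul(Z, Z)))))))))
  step 23: S(S(S(S(S(add(S(add(add(Z, Z), mul(Z, Z))), mul(SZ, add(add(SSSZ, Z), mul(Z, Z)))))))))
  step 24: S(S(S(S(S(S(add(add(add(Z, Z), mul(Z, Z)), mul(SZ, add(add(SSSZ, Z), mul(Z, Z))))))))))
  step 25: S(S(S(S(S(S(add(add(Z, mul(Z, Z)), mul(SZ, add(add(SSSZ, Z), mul(Z, Z))))))))))
  step 26: S(S(S(S(S(S(add(mul(Z, Z), mul(SZ, add(add(SSSZ, Z), mul(Z, Z))))))))))
  step 27: S(S(S(S(S(S(add(Z, mul(SZ, add(add(SSSZ, Z), mul(Z, Z))))))))))
  step 28: S(S(S(S(S(S(mul(SZ, add(add(SSSZ, Z), mul(Z, Z)))))))))
  step 29: S(S(S(S(S(S(add(add(add(SSSZ, Z), mul(Z, Z)), mul(Z, add(add(SSSZ, Z), mul(Z, Z))))))))))
  step 30: S(S(S(S(S(S(add(add(S(add(SSZ, Z)), mul(Z, Z)), mul(Z, add(add(SSSZ, Z), mul(Z, Z))))))))))
  step 31: S(S(S(S(S(S(add(S(add(add(SSZ, Z), mul(Z, Z))), mul(Z, add(add(SSSZ, Z), mul(Z, Z))))))))))
  step 32: S(S(S(S(S(S(S(add(add(add(SSZ, Z), mul(Z, Z)), mul(Z, add(add(SSSZ, Z), mul(Z, Z)))))))))))
  step 33: S(S(S(S(S(S(S(add(add(S(add(SZ, Z)), mul(Z, Z)), mul(Z, add(add(SSSZ, Z), mul(Z, Z)))))))))))
  step 34: S(S(S(S(S(S(S(add(S(add(add(SZ, Z), mul(Z, Z))), mul(Z, add(add(SSSZ, Z), mul(Z, Z)))))))))))
  step 35: S(S(S(S(S(S(S(S(add(add(add(SZ, Z), mul(Z, Z)), mul(Z, add(add(SSSZ, Z), mul(Z, Z))))))))))))
  step 36: S(S(S(S(S(S(S(S(add(add(S(add(Z, Z)), mul(Z, Z)), mul(Z, add(add(SSSZ, Z), mul(Z, Z))))))))))))
  step 37: S(S(S(S(S(S(S(S(add(S(add(add(Z, Z), mul(Z, Z))), mul(Z, add(add(SSSZ, Z), mul(Z, Z))))))))))))
  step 38: S(S(S(S(S(S(S(S(S(add(add(add(Z, Z), mul(Z, Z)), mul(Z, add(add(SSSZ, Z), mul(Z, Z)))))))))))))
  step 39: S(S(S(S(S(S(S(S(S(add(add(Z, mul(Z, Z)), mul(Z, add(add(SSSZ, Z), mul(Z, Z)))))))))))))
  step 40: S(S(S(S(S(S(S(S(S(add(mul(Z, Z), mul(Z, add(add(SSSZ, Z), mul(Z, Z)))))))))))))
  step 41: S(S(S(S(S(S(S(S(S(add(Z, mul(Z, add(add(SSSZ, Z), mul(Z, Z)))))))))))))
  step 42: S(S(S(S(S(S(S(S(S(mul(Z, add(add(SSSZ, Z), mul(Z, Z))))))))))))
  step 43: S^9(Z)

Term B:
  start: mul(SSZ, add(add(Z, SSZ), mul(SZ, Z)))
  step 1: add(add(add(Z, SSZ), mul(SZ, Z)), mul(SZ, add(add(Z, SSZ), mul(SZ, Z))))
  step 2: add(add(SSZ, mul(SZ, Z)), mul(SZ, add(add(Z, SSZ), mul(SZ, Z))))
  step 3: add(S(add(SZ, mul(SZ, Z))), mul(SZ, add(add(Z, SSZ), mul(SZ, Z))))
  step 4: S(add(add(SZ, mul(SZ, Z)), mul(SZ, add(add(Z, SSZ), mul(SZ, Z)))))
  step 5: S(add(S(add(Z, mul(SZ, Z))), mul(SZ, add(add(Z, SSZ), mul(SZ, Z)))))
  step 6: S(S(add(add(Z, mul(SZ, Z)), mul(SZ, add(add(Z, SSZ), mul(SZ, Z))))))
  step 7: S(S(add(mul(SZ, Z), mul(SZ, add(add(Z, SSZ), mul(SZ, Z))))))
  step 8: S(S(add(add(Z, mul(Z, Z)), mul(SZ, add(add(Z, SSZ), mul(SZ, Z))))))
  step 9: S(S(add(mul(Z, Z), mul(SZ, add(add(Z, SSZ), mul(SZ, Z))))))
  step 10: S(S(add(Z, mul(SZ, add(add(Z, SSZ), mul(SZ, Z))))))
  step 11: S(S(mul(SZ, add(add(Z, SSZ), mul(SZ, Z)))))
  step 12: S(S(add(add(add(Z, SSZ), mul(SZ, Z)), mul(Z, add(add(Z, SSZ), mul(SZ, Z))))))
  step 13: S(S(add(add(SSZ, mul(SZ, Z)), mul(Z, add(add(Z, SSZ), mul(SZ, Z))))))
  step 14: S(S(add(S(add(SZ, mul(SZ, Z))), mul(Z, add(add(Z, SSZ), mul(SZ, Z))))))
  step 15: S(S(S(add(add(SZ, mul(SZ, Z)), mul(Z, add(add(Z, SSZ), mul(SZ, Z)))))))
  step 16: S(S(S(add(S(add(Z, mul(SZ, Z))), mul(Z, add(add(Z, SSZ), mul(SZ, Z)))))))
  step 17: S(S(S(S(add(add(Z, mul(SZ, Z)), mul(Z, add(add(Z, SSZ), mul(SZ, Z))))))))
  step 18: S(S(S(S(add(mul(SZ, Z), mul(Z, add(add(Z, SSZ), mul(SZ, Z))))))))
  step 19: S(S(S(S(add(add(Z, mul(Z, Z)), mul(Z, add(add(Z, SSZ), mul(SZ, Z))))))))
  step 20: S(S(S(S(add(mul(Z, Z), mul(Z, add(add(Z, SSZ), mul(SZ, Z))))))))
  step 21: S(S(S(S(add(Z, mul(Z, add(add(Z, SSZ), mul(SZ, Z))))))))
  step 22: S(S(S(S(mul(Z, add(add(Z, SSZ), mul(SZ, Z)))))))
  step 23: S^4(Z)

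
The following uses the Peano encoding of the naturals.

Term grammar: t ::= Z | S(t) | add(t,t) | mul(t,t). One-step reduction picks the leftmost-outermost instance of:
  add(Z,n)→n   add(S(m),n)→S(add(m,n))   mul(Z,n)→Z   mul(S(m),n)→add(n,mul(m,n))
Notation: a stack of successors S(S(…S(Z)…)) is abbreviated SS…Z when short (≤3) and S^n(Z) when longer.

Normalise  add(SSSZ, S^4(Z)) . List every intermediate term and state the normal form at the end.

  start: add(SSSZ, S^4(Z))
  step 1: S(add(SSZ, S^4(Z)))
  step 2: S(S(add(SZ, S^4(Z))))
  step 3: S(S(S(add(Z, S^4(Z)))))
  step 4: S^7(Z)

Answer: normal form = S^7(Z)  (in 4 steps)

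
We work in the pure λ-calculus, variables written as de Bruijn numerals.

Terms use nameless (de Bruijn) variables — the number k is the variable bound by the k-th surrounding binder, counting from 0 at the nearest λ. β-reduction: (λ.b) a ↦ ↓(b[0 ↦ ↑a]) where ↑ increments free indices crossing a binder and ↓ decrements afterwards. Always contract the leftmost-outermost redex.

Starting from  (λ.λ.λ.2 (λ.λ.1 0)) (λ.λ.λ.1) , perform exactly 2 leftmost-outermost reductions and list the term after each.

Answer: after 2 steps: λ.λ.λ.λ.1

Working:
  start: (λ.λ.λ.2 (λ.λ.1 0)) (λ.λ.λ.1)
  [1] λ.λ.(λ.λ.λ.1) (λ.λ.1 0)
  [2] λ.λ.λ.λ.1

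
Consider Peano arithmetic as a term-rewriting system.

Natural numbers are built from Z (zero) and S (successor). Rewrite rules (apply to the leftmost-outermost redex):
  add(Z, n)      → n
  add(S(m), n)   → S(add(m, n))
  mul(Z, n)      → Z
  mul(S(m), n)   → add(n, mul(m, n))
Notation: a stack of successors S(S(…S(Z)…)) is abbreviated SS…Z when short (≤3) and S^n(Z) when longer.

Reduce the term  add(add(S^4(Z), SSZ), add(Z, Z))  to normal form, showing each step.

Answer: normal form = S^6(Z)  (in 13 steps)

Reduction:
  start: add(add(S^4(Z), SSZ), add(Z, Z))
  [1] add(S(add(SSSZ, SSZ)), add(Z, Z))
  [2] S(add(add(SSSZ, SSZ), add(Z, Z)))
  [3] S(add(S(add(SSZ, SSZ)), add(Z, Z)))
  [4] S(S(add(add(SSZ, SSZ), add(Z, Z))))
  [5] S(S(add(S(add(SZ, SSZ)), add(Z, Z))))
  [6] S(S(S(add(add(SZ, SSZ), add(Z, Z)))))
  [7] S(S(S(add(S(add(Z, SSZ)), add(Z, Z)))))
  [8] S(S(S(S(add(add(Z, SSZ), add(Z, Z))))))
  [9] S(S(S(S(add(SSZ, add(Z, Z))))))
  [10] S(S(S(S(S(add(SZ, add(Z, Z)))))))
  [11] S(S(S(S(S(S(add(Z, add(Z, Z))))))))
  [12] S(S(S(S(S(S(add(Z, Z)))))))
  [13] S^6(Z)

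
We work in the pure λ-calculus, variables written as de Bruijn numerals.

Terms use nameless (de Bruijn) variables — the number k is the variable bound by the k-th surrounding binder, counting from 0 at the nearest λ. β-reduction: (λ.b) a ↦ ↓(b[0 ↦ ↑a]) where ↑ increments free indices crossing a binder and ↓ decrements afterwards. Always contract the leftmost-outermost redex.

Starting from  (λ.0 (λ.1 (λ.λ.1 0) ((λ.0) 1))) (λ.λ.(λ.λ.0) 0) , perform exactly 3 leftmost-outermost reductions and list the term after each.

Answer: after 3 steps: λ.λ.0

Working:
  start: (λ.0 (λ.1 (λ.λ.1 0) ((λ.0) 1))) (λ.λ.(λ.λ.0) 0)
  step 1: (λ.λ.(λ.λ.0) 0) (λ.(λ.λ.(λ.λ.0) 0) (λ.λ.1 0) ((λ.0) (λ.λ.(λ.λ.0) 0)))
  step 2: λ.(λ.λ.0) 0
  step 3: λ.λ.0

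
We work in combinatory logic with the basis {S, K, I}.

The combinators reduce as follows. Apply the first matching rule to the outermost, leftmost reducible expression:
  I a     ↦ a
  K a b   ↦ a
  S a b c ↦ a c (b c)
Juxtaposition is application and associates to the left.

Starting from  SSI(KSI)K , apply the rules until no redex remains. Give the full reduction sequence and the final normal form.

Answer: normal form = SK(SK)  (in 5 steps)

Reduction:
  start: SSI(KSI)K
  step 1: S(KSI)(I(KSI))K
  step 2: KSIK(I(KSI)K)
  step 3: SK(I(KSI)K)
  step 4: SK(KSIK)
  step 5: SK(SK)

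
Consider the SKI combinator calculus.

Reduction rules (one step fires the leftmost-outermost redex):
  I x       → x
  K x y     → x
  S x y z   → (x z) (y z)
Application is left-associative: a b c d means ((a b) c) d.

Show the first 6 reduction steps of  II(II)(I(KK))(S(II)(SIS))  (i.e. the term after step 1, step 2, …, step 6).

Answer: after 6 steps: K

Reduction:
  start: II(II)(I(KK))(S(II)(SIS))
  [1] I(II)(I(KK))(S(II)(SIS))
  [2] II(I(KK))(S(II)(SIS))
  [3] I(I(KK))(S(II)(SIS))
  [4] I(KK)(S(II)(SIS))
  [5] KK(S(II)(SIS))
  [6] K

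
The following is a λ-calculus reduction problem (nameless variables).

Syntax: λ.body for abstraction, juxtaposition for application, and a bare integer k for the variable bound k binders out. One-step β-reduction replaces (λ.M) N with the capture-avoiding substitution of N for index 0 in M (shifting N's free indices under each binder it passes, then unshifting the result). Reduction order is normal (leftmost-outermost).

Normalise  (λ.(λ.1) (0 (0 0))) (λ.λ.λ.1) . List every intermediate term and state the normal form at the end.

  start: (λ.(λ.1) (0 (0 0))) (λ.λ.λ.1)
  →1  (λ.λ.λ.λ.1) ((λ.λ.λ.1) ((λ.λ.λ.1) (λ.λ.λ.1)))
  →2  λ.λ.λ.1

Answer: normal form = λ.λ.λ.1  (in 2 steps)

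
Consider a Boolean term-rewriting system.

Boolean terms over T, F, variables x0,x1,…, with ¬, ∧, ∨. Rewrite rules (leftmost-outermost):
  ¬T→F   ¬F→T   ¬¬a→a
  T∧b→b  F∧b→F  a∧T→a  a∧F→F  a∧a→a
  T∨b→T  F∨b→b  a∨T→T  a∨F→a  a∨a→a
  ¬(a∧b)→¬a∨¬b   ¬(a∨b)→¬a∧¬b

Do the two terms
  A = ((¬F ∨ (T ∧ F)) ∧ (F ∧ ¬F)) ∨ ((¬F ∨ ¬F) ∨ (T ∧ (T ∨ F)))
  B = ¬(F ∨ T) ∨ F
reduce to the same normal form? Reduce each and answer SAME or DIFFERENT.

Answer: DIFFERENT — A ⇓ T, B ⇓ F

Reduction:
Term A:
  start: ((¬F ∨ (T ∧ F)) ∧ (F ∧ ¬F)) ∨ ((¬F ∨ ¬F) ∨ (T ∧ (T ∨ F)))
  [1] ((T ∨ (T ∧ F)) ∧ (F ∧ ¬F)) ∨ ((¬F ∨ ¬F) ∨ (T ∧ (T ∨ F)))
  [2] (T ∧ (F ∧ ¬F)) ∨ ((¬F ∨ ¬F) ∨ (T ∧ (T ∨ F)))
  [3] (F ∧ ¬F) ∨ ((¬F ∨ ¬F) ∨ (T ∧ (T ∨ F)))
  [4] F ∨ ((¬F ∨ ¬F) ∨ (T ∧ (T ∨ F)))
  [5] (¬F ∨ ¬F) ∨ (T ∧ (T ∨ F))
  [6] ¬F ∨ (T ∧ (T ∨ F))
  [7] T ∨ (T ∧ (T ∨ F))
  [8] T

Term B:
  start: ¬(F ∨ T) ∨ F
  [1] ¬(F ∨ T)
  [2] ¬F ∧ ¬T
  [3] T ∧ ¬T
  [4] ¬T
  [5] F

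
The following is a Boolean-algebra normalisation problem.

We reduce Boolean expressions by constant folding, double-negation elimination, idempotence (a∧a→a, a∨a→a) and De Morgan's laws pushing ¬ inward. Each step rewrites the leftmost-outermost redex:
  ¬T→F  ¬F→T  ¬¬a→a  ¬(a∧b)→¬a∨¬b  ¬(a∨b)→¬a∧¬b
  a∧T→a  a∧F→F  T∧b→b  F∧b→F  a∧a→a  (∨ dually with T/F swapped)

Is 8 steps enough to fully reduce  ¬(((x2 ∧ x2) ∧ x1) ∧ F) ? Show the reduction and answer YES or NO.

  start: ¬(((x2 ∧ x2) ∧ x1) ∧ F)
  →1  ¬((x2 ∧ x2) ∧ x1) ∨ ¬F
  →2  (¬(x2 ∧ x2) ∨ ¬x1) ∨ ¬F
  →3  ((¬x2 ∨ ¬x2) ∨ ¬x1) ∨ ¬F
  →4  (¬x2 ∨ ¬x1) ∨ ¬F
  →5  (¬x2 ∨ ¬x1) ∨ T
  →6  T

Answer: YES — reaches normal form T in 6 ≤ 8 steps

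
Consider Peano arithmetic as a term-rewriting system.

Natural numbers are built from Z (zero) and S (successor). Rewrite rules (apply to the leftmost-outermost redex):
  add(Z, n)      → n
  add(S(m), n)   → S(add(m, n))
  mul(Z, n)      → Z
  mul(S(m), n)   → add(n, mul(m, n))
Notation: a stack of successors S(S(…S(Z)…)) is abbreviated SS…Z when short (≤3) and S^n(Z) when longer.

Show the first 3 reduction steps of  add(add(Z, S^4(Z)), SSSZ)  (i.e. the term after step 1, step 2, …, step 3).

Answer: after 3 steps: S(S(add(SSZ, SSSZ)))

Working:
  start: add(add(Z, S^4(Z)), SSSZ)
  step 1: add(S^4(Z), SSSZ)
  step 2: S(add(SSSZ, SSSZ))
  step 3: S(S(add(SSZ, SSSZ)))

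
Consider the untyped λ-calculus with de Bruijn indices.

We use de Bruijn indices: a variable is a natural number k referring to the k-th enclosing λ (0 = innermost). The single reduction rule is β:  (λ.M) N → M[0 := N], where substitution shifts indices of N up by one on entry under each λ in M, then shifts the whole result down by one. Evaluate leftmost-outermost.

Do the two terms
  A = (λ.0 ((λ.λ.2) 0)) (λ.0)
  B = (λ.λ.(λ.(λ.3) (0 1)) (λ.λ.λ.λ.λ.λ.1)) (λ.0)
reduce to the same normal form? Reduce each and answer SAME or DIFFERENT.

Term A:
  start: (λ.0 ((λ.λ.2) 0)) (λ.0)
  [1] (λ.0) ((λ.λ.λ.0) (λ.0))
  [2] (λ.λ.λ.0) (λ.0)
  [3] λ.λ.0

Term B:
  start: (λ.λ.(λ.(λ.3) (0 1)) (λ.λ.λ.λ.λ.λ.1)) (λ.0)
  [1] λ.(λ.(λ.λ.0) (0 1)) (λ.λ.λ.λ.λ.λ.1)
  [2] λ.(λ.λ.0) ((λ.λ.λ.λ.λ.λ.1) 0)
  [3] λ.λ.0

Answer: SAME — A ⇓ λ.λ.0, B ⇓ λ.λ.0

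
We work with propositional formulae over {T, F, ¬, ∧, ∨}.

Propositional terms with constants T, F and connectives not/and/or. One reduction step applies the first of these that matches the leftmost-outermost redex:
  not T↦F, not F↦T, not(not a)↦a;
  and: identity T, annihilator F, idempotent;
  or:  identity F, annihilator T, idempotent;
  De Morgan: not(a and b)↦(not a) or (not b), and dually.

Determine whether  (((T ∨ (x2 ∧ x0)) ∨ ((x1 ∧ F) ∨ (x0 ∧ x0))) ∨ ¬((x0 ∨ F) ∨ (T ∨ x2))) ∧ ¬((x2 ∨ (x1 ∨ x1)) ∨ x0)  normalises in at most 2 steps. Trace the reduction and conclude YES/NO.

  start: (((T ∨ (x2 ∧ x0)) ∨ ((x1 ∧ F) ∨ (x0 ∧ x0))) ∨ ¬((x0 ∨ F) ∨ (T ∨ x2))) ∧ ¬((x2 ∨ (x1 ∨ x1)) ∨ x0)
  [1] ((T ∨ ((x1 ∧ F) ∨ (x0 ∧ x0))) ∨ ¬((x0 ∨ F) ∨ (T ∨ x2))) ∧ ¬((x2 ∨ (x1 ∨ x1)) ∨ x0)
  [2] (T ∨ ¬((x0 ∨ F) ∨ (T ∨ x2))) ∧ ¬((x2 ∨ (x1 ∨ x1)) ∨ x0)

Answer: NO — after 2 steps the term is (T ∨ ¬((x0 ∨ F) ∨ (T ∨ x2))) ∧ ¬((x2 ∨ (x1 ∨ x1)) ∨ x0), not yet normal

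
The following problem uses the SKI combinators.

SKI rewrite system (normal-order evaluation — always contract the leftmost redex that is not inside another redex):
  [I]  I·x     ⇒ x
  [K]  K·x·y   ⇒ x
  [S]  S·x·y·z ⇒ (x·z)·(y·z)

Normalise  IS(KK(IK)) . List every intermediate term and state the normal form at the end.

Answer: normal form = SK  (in 2 steps)

Reduction:
  start: IS(KK(IK))
  [1] S(KK(IK))
  [2] SK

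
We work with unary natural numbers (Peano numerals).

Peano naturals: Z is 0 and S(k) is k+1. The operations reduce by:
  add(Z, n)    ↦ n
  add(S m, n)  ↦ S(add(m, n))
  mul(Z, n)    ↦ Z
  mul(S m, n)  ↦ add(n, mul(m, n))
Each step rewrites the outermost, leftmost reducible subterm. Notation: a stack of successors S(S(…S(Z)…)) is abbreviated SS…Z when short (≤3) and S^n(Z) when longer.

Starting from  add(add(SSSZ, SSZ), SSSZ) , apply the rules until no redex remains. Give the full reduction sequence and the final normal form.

Answer: normal form = S^8(Z)  (in 10 steps)

Reduction:
  start: add(add(SSSZ, SSZ), SSSZ)
  step 1: add(S(add(SSZ, SSZ)), SSSZ)
  step 2: S(add(add(SSZ, SSZ), SSSZ))
  step 3: S(add(S(add(SZ, SSZ)), SSSZ))
  step 4: S(S(add(add(SZ, SSZ), SSSZ)))
  step 5: S(S(add(S(add(Z, SSZ)), SSSZ)))
  step 6: S(S(S(add(add(Z, SSZ), SSSZ))))
  step 7: S(S(S(add(SSZ, SSSZ))))
  step 8: S(S(S(S(add(SZ, SSSZ)))))
  step 9: S(S(S(S(S(add(Z, SSSZ))))))
  step 10: S^8(Z)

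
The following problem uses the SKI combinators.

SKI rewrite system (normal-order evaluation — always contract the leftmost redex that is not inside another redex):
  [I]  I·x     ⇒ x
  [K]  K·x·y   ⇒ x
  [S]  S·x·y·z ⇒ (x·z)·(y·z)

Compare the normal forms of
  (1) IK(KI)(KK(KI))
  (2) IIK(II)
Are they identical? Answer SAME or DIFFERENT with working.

Answer: SAME — A ⇓ KI, B ⇓ KI

Working:
Term A:
  start: IK(KI)(KK(KI))
  step 1: K(KI)(KK(KI))
  step 2: KI

Term B:
  start: IIK(II)
  step 1: IK(II)
  step 2: K(II)
  step 3: KI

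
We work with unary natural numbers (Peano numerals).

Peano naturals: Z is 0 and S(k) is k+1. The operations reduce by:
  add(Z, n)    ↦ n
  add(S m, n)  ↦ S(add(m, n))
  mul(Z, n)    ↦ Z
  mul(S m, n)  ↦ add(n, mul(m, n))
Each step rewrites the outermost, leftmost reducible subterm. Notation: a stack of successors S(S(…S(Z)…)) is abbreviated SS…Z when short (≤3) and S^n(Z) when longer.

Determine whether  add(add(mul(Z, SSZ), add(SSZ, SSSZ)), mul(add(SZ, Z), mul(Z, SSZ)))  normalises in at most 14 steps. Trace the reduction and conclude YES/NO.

  start: add(add(mul(Z, SSZ), add(SSZ, SSSZ)), mul(add(SZ, Z), mul(Z, SSZ)))
  [1] add(add(Z, add(SSZ, SSSZ)), mul(add(SZ, Z), mul(Z, SSZ)))
  [2] add(add(SSZ, SSSZ), mul(add(SZ, Z), mul(Z, SSZ)))
  [3] add(S(add(SZ, SSSZ)), mul(add(SZ, Z), mul(Z, SSZ)))
  [4] S(add(add(SZ, SSSZ), mul(add(SZ, Z), mul(Z, SSZ))))
  [5] S(add(S(add(Z, SSSZ)), mul(add(SZ, Z), mul(Z, SSZ))))
  [6] S(S(add(add(Z, SSSZ), mul(add(SZ, Z), mul(Z, SSZ)))))
  [7] S(S(add(SSSZ, mul(add(SZ, Z), mul(Z, SSZ)))))
  [8] S(S(S(add(SSZ, mul(add(SZ, Z), mul(Z, SSZ))))))
  [9] S(S(S(S(add(SZ, mul(add(SZ, Z), mul(Z, SSZ)))))))
  [10] S(S(S(S(S(add(Z, mul(add(SZ, Z), mul(Z, SSZ))))))))
  [11] S(S(S(S(S(mul(add(SZ, Z), mul(Z, SSZ)))))))
  [12] S(S(S(S(S(mul(S(add(Z, Z)), mul(Z, SSZ)))))))
  [13] S(S(S(S(S(add(mul(Z, SSZ), mul(add(Z, Z), mul(Z, SSZ))))))))
  [14] S(S(S(S(S(add(Z, mul(add(Z, Z), mul(Z, SSZ))))))))

Answer: NO — after 14 steps the term is S(S(S(S(S(add(Z, mul(add(Z, Z), mul(Z, SSZ)))))))), not yet normal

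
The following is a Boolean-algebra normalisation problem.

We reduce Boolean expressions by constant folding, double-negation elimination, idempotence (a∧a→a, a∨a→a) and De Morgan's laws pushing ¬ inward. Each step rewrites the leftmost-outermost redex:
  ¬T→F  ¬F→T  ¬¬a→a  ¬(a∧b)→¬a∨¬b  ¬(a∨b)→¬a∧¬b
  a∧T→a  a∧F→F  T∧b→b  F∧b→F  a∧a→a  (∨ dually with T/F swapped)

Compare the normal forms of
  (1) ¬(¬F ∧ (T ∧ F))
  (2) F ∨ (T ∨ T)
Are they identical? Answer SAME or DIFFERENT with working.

Answer: SAME — A ⇓ T, B ⇓ T

Derivation:
Term A:
  start: ¬(¬F ∧ (T ∧ F))
  [1] ¬¬F ∨ ¬(T ∧ F)
  [2] F ∨ ¬(T ∧ F)
  [3] ¬(T ∧ F)
  [4] ¬T ∨ ¬F
  [5] F ∨ ¬F
  [6] ¬F
  [7] T

Term B:
  start: F ∨ (T ∨ T)
  [1] T ∨ T
  [2] T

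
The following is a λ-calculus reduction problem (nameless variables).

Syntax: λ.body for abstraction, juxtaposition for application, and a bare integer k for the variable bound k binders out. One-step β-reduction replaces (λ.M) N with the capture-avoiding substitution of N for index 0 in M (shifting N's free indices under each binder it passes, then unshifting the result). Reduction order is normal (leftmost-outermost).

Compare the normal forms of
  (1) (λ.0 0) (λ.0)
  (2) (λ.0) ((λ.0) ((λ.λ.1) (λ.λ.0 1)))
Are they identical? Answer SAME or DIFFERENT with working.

Term A:
  start: (λ.0 0) (λ.0)
  step 1: (λ.0) (λ.0)
  step 2: λ.0

Term B:
  start: (λ.0) ((λ.0) ((λ.λ.1) (λ.λ.0 1)))
  step 1: (λ.0) ((λ.λ.1) (λ.λ.0 1))
  step 2: (λ.λ.1) (λ.λ.0 1)
  step 3: λ.λ.λ.0 1

Answer: DIFFERENT — A ⇓ λ.0, B ⇓ λ.λ.λ.0 1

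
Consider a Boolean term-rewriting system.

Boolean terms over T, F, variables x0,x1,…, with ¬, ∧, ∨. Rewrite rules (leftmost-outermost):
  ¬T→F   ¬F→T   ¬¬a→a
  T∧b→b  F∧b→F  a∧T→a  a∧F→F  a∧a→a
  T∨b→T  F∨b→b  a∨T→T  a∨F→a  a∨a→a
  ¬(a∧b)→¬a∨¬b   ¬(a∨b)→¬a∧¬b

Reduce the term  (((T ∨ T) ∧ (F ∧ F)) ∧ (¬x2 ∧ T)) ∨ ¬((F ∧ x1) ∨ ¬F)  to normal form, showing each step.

  start: (((T ∨ T) ∧ (F ∧ F)) ∧ (¬x2 ∧ T)) ∨ ¬((F ∧ x1) ∨ ¬F)
  →1  ((T ∧ (F ∧ F)) ∧ (¬x2 ∧ T)) ∨ ¬((F ∧ x1) ∨ ¬F)
  →2  ((F ∧ F) ∧ (¬x2 ∧ T)) ∨ ¬((F ∧ x1) ∨ ¬F)
  →3  (F ∧ (¬x2 ∧ T)) ∨ ¬((F ∧ x1) ∨ ¬F)
  →4  F ∨ ¬((F ∧ x1) ∨ ¬F)
  →5  ¬((F ∧ x1) ∨ ¬F)
  →6  ¬(F ∧ x1) ∧ ¬¬F
  →7  (¬F ∨ ¬x1) ∧ ¬¬F
  →8  (T ∨ ¬x1) ∧ ¬¬F
  →9  T ∧ ¬¬F
  →10  ¬¬F
  →11  F

Answer: normal form = F  (in 11 steps)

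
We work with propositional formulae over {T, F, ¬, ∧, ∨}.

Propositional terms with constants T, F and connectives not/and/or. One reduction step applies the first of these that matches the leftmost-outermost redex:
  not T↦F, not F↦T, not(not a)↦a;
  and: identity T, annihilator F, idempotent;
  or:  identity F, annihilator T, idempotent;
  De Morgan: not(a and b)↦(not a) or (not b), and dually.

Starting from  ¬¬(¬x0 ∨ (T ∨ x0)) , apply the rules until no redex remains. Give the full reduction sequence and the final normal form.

Answer: normal form = T  (in 3 steps)

Working:
  start: ¬¬(¬x0 ∨ (T ∨ x0))
  [1] ¬x0 ∨ (T ∨ x0)
  [2] ¬x0 ∨ T
  [3] T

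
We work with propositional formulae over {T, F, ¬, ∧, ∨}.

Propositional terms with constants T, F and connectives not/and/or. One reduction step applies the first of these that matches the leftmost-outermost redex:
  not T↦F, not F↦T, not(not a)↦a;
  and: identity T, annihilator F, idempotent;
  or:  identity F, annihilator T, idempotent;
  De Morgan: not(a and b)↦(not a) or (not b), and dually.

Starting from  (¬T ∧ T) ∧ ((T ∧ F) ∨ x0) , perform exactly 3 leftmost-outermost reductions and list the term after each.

  start: (¬T ∧ T) ∧ ((T ∧ F) ∨ x0)
  →1  ¬T ∧ ((T ∧ F) ∨ x0)
  →2  F ∧ ((T ∧ F) ∨ x0)
  →3  F

Answer: after 3 steps: F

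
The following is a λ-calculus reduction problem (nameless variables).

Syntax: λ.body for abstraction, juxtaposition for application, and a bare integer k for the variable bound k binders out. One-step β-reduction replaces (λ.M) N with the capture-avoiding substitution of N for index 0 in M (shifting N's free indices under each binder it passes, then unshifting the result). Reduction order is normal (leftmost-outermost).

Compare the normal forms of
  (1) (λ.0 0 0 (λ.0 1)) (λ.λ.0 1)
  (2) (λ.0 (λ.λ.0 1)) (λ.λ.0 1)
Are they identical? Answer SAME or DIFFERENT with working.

Term A:
  start: (λ.0 0 0 (λ.0 1)) (λ.λ.0 1)
  step 1: (λ.λ.0 1) (λ.λ.0 1) (λ.λ.0 1) (λ.0 (λ.λ.0 1))
  step 2: (λ.0 (λ.λ.0 1)) (λ.λ.0 1) (λ.0 (λ.λ.0 1))
  step 3: (λ.λ.0 1) (λ.λ.0 1) (λ.0 (λ.λ.0 1))
  step 4: (λ.0 (λ.λ.0 1)) (λ.0 (λ.λ.0 1))
  step 5: (λ.0 (λ.λ.0 1)) (λ.λ.0 1)
  step 6: (λ.λ.0 1) (λ.λ.0 1)
  step 7: λ.0 (λ.λ.0 1)

Term B:
  start: (λ.0 (λ.λ.0 1)) (λ.λ.0 1)
  step 1: (λ.λ.0 1) (λ.λ.0 1)
  step 2: λ.0 (λ.λ.0 1)

Answer: SAME — A ⇓ λ.0 (λ.λ.0 1), B ⇓ λ.0 (λ.λ.0 1)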